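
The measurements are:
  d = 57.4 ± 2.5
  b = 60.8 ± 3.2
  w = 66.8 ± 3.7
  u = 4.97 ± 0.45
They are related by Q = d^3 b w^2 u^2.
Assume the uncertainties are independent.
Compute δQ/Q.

0.255

For a monomial Q ∝ d^3, b, w^2, u^2, fractional errors add in quadrature:
  (3·δd/d)² = (3×0.0436)² = 0.0171;  (1·δb/b)² = (1×0.0526)² = 0.00277;  (2·δw/w)² = (2×0.0554)² = 0.0123;  (2·δu/u)² = (2×0.0905)² = 0.0328
δQ/Q = √(0.0649) = 0.255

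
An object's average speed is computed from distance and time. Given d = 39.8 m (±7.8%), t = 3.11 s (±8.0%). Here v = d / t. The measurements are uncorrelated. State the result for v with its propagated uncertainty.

12.8 ± 1.43 m/s

Each factor contributes (exponent × relative error)² to (δv/v)²:
  (1·δd/d)² = (1×0.0780)² = 0.00608;  (-1·δt/t)² = (-1×0.0800)² = 0.00640
δv/v = √(0.0125) = 0.112
v = 12.8 m/s, so δv = 0.112 × 12.8 = 1.43 m/s.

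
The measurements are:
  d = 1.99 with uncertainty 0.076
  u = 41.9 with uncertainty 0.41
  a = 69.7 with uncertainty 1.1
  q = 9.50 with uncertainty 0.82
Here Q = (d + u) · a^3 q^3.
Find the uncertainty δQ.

3.36e+09

Let w = d + u = 43.9. δw = √(δd² + δu²) = √(0.00578 + 0.168) = 0.417, so δw/w = 0.00950.
Q is then a monomial in w, a, q:
δQ/Q = √((δw/w)² + (3·δa/a)² + (3·δq/q)²) = √(9.03e-05 + 0.00224 + 0.0671) = 0.263
Q = 1.27e+10, so δQ = 0.263 × 1.27e+10 = 3.36e+09.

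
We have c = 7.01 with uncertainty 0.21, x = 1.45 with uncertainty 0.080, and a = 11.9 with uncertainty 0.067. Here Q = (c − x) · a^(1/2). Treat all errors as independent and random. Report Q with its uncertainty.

Let u = c − x = 5.56. δu = √(δc² + δx²) = √(0.0441 + 0.00640) = 0.225, so δu/u = 0.0404.
Q is then a monomial in u, a:
δQ/Q = √((δu/u)² + (½·δa/a)²) = √(0.00163 + 7.92e-06) = 0.0405
Q = 19.2, so δQ = 0.0405 × 19.2 = 0.777.

19.2 ± 0.777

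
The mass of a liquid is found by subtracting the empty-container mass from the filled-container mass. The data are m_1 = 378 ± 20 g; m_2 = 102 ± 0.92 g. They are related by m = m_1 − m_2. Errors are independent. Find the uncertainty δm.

20.0 g

m is a linear combination, so absolute uncertainties add in quadrature:
  (δm_1)² = 400;  (δm_2)² = 0.846
δm = √(401) = 20.0 g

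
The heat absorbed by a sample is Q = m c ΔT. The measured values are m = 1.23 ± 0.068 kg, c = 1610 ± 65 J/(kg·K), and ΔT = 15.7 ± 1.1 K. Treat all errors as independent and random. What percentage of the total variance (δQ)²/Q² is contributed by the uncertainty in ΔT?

51.2%

(δQ/Q)² = (1·δm/m)² + (1·δc/c)² + (1·δΔT/ΔT)²
  m term: (1×0.0553)² = 0.00306
  c term: (1×0.0404)² = 0.00163
  ΔT term: (1×0.0701)² = 0.00491
Total = 0.00960. Share from ΔT = 0.00491/0.00960 = 0.512.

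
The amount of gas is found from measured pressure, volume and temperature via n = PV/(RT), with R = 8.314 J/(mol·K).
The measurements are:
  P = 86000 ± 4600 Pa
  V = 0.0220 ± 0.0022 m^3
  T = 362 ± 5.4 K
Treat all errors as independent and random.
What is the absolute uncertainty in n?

Relative error in a monomial: (δn/n)² = Σ (nᵢ · δxᵢ/xᵢ)².
  (1·δP/P)² = (1×0.0535)² = 0.00286;  (1·δV/V)² = (1×0.100)² = 0.0100;  (-1·δT/T)² = (-1×0.0149)² = 0.000223
δn/n = √(0.0131) = 0.114
n = 0.629 mol, so δn = 0.114 × 0.629 = 0.0719 mol.

0.0719 mol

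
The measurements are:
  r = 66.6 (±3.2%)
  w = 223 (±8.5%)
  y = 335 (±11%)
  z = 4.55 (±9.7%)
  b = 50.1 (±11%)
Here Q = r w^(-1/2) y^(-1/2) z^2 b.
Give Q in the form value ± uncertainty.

253 ± 59.6

Since Q is a product/quotient, work with relative uncertainties:
  (1·δr/r)² = (1×0.0320)² = 0.00102;  (−½·δw/w)² = (-0.5×0.0850)² = 0.00181;  (−½·δy/y)² = (-0.5×0.110)² = 0.00302;  (2·δz/z)² = (2×0.0970)² = 0.0376;  (1·δb/b)² = (1×0.110)² = 0.0121
δQ/Q = √(0.0556) = 0.236
Q = 253, so δQ = 0.236 × 253 = 59.6.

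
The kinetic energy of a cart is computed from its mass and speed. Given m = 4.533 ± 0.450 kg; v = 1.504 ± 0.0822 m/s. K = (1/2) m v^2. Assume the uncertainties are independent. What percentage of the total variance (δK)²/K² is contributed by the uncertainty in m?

(δK/K)² = (1·δm/m)² + (2·δv/v)²
  m term: (1×0.0993)² = 0.00985
  v term: (2×0.0547)² = 0.0119
Total = 0.0218. Share from m = 0.00985/0.0218 = 0.452.

45.2%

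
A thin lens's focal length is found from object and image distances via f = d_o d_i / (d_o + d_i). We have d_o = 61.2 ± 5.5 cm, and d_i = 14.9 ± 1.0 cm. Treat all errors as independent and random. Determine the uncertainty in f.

∂f/∂d_o = (d_i/(d_o+d_i))² = 0.0383;  ∂f/∂d_i = (d_o/(d_o+d_i))² = 0.647
δf = √((∂f/∂d_o · δd_o)² + (∂f/∂d_i · δd_i)²) = √(0.0445 + 0.418) = 0.680 cm

0.680 cm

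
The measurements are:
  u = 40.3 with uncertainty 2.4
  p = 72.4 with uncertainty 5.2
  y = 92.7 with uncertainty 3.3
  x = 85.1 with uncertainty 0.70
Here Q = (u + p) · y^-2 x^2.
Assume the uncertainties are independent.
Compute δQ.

8.45

Let w = u + p = 113. δw = √(δu² + δp²) = √(5.76 + 27.0) = 5.73, so δw/w = 0.0508.
Q is then a monomial in w, y, x:
δQ/Q = √((δw/w)² + (-2·δy/y)² + (2·δx/x)²) = √(0.00258 + 0.00507 + 0.000271) = 0.0890
Q = 95.0, so δQ = 0.0890 × 95.0 = 8.45.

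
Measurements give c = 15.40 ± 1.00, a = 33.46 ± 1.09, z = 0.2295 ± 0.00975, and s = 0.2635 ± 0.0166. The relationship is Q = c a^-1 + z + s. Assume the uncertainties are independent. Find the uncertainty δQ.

0.0386

Let p = c·a^-1 = 0.4603. δp/p = √((1·δc/c)² + (-1·δa/a)²) = √(0.00422 + 0.00106) = 0.0726, so δp = 0.0334.
Q = p + z + s: δQ = √(δp² + δz² + δs²) = √(0.00112 + 9.51e-05 + 0.000276) = 0.0386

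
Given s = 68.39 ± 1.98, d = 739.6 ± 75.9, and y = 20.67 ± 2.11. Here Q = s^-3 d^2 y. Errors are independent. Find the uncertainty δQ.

8.66

Each factor contributes (exponent × relative error)² to (δQ/Q)²:
  (-3·δs/s)² = (-3×0.0290)² = 0.00754;  (2·δd/d)² = (2×0.103)² = 0.0421;  (1·δy/y)² = (1×0.102)² = 0.0104
δQ/Q = √(0.0601) = 0.245
Q = 35.35, so δQ = 0.245 × 35.35 = 8.66.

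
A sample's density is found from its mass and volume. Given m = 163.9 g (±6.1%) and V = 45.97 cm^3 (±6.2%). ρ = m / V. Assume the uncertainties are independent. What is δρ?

0.310 g/cm^3

Relative error in a monomial: (δρ/ρ)² = Σ (nᵢ · δxᵢ/xᵢ)².
  (1·δm/m)² = (1×0.0610)² = 0.00372;  (-1·δV/V)² = (-1×0.0620)² = 0.00384
δρ/ρ = √(0.00757) = 0.0870
ρ = 3.565 g/cm^3, so δρ = 0.0870 × 3.565 = 0.310 g/cm^3.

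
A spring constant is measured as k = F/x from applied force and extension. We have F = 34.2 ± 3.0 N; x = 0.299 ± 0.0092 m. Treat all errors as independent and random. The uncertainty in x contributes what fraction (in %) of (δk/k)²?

(δk/k)² = (1·δF/F)² + (-1·δx/x)²
  F term: (1×0.0877)² = 0.00769
  x term: (-1×0.0308)² = 0.000947
Total = 0.00864. Share from x = 0.000947/0.00864 = 0.110.

11.0%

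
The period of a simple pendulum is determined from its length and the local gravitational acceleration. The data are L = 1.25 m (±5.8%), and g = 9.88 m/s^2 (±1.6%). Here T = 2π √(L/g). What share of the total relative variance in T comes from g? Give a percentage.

(δT/T)² = (½·δL/L)² + (−½·δg/g)²
  L term: (0.5×0.0580)² = 0.000841
  g term: (-0.5×0.0160)² = 6.4e-05
Total = 0.000905. Share from g = 6.4e-05/0.000905 = 0.0707.

7.07%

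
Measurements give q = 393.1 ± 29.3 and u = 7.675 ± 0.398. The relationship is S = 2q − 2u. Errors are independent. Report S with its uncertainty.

For a sum/difference, combine absolute errors in quadrature:
  (2·δq)² = 3430;  (2·δu)² = 0.634
δS = √(3430) = 58.6
S = 770.9.

770.9 ± 58.6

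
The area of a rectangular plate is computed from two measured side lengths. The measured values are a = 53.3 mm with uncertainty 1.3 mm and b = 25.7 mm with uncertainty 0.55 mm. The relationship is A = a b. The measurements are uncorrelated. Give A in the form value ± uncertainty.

1370 ± 44.4 mm^2

Each factor contributes (exponent × relative error)² to (δA/A)²:
  (1·δa/a)² = (1×0.0244)² = 0.000595;  (1·δb/b)² = (1×0.0214)² = 0.000458
δA/A = √(0.00105) = 0.0324
A = 1370 mm^2, so δA = 0.0324 × 1370 = 44.4 mm^2.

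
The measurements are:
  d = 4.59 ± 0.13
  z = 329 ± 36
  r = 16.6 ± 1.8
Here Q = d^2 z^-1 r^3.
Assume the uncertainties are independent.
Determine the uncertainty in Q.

Since Q is a product/quotient, work with relative uncertainties:
  (2·δd/d)² = (2×0.0283)² = 0.00321;  (-1·δz/z)² = (-1×0.109)² = 0.0120;  (3·δr/r)² = (3×0.108)² = 0.106
δQ/Q = √(0.121) = 0.348
Q = 293, so δQ = 0.348 × 293 = 102.

102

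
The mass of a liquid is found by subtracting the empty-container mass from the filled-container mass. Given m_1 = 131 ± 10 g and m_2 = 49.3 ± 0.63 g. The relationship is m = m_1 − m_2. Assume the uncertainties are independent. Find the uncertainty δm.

10.0 g

Each term contributes (cᵢ δxᵢ)² to (δm)²:
  (δm_1)² = 100;  (δm_2)² = 0.397
δm = √(100) = 10.0 g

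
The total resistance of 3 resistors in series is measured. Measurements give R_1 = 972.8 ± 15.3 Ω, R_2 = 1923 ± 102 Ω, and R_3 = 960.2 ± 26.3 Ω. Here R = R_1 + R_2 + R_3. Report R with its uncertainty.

3856 ± 106 Ω

Absolute uncertainties add in quadrature for a linear combination:
  (δR_1)² = 234;  (δR_2)² = 10400;  (δR_3)² = 692
δR = √(11300) = 106 Ω
R = 3856 Ω.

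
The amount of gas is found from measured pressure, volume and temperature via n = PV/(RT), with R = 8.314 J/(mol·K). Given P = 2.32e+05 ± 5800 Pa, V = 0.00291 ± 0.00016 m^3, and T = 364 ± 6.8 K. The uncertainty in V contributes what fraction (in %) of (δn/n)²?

75.6%

(δn/n)² = (1·δP/P)² + (1·δV/V)² + (-1·δT/T)²
  P term: (1×0.0250)² = 0.000625
  V term: (1×0.0550)² = 0.00302
  T term: (-1×0.0187)² = 0.000349
Total = 0.00400. Share from V = 0.00302/0.00400 = 0.756.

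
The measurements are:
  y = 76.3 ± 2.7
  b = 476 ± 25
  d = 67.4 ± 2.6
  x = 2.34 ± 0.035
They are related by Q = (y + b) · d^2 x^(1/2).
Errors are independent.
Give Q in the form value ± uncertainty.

(3.84 ± 0.345) × 10^6

Let u = y + b = 552. δu = √(δy² + δb²) = √(7.29 + 625) = 25.1, so δu/u = 0.0455.
Q is then a monomial in u, d, x:
δQ/Q = √((δu/u)² + (2·δd/d)² + (½·δx/x)²) = √(0.00207 + 0.00595 + 5.59e-05) = 0.0899
Q = 3.84e+06, so δQ = 0.0899 × 3.84e+06 = 3.45e+05.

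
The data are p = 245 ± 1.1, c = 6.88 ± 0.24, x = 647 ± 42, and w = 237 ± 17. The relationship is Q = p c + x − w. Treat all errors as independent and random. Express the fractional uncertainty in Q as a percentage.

Let h = p·c = 1690. δh/h = √((1·δp/p)² + (1·δc/c)²) = √(2.02e-05 + 0.00122) = 0.0352, so δh = 59.3.
Q = h + x − w: δQ = √(δh² + δx² + δw²) = √(3510 + 1760 + 289) = 74.6
Q = 2100, so δQ/Q = 74.6/2100 = 0.0356.

3.56%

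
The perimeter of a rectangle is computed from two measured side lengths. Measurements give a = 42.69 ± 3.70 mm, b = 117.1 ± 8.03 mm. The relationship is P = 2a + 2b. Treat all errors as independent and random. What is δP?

For a sum/difference, combine absolute errors in quadrature:
  (2·δa)² = 54.8;  (2·δb)² = 258
δP = √(313) = 17.7 mm

17.7 mm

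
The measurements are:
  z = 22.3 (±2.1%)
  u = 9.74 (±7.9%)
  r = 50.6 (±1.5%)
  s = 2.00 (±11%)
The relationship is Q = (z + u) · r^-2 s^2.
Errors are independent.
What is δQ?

0.0112

Let w = z + u = 32.0. δw = √(δz² + δu²) = √(0.219 + 0.592) = 0.901, so δw/w = 0.0281.
Q is then a monomial in w, r, s:
δQ/Q = √((δw/w)² + (-2·δr/r)² + (2·δs/s)²) = √(0.000790 + 0.000900 + 0.0484) = 0.224
Q = 0.0501, so δQ = 0.224 × 0.0501 = 0.0112.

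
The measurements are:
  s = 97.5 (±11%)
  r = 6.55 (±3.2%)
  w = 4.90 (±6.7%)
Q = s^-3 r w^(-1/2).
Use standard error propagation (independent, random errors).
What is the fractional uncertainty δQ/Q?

0.333

Each factor contributes (exponent × relative error)² to (δQ/Q)²:
  (-3·δs/s)² = (-3×0.110)² = 0.109;  (1·δr/r)² = (1×0.0320)² = 0.00102;  (−½·δw/w)² = (-0.5×0.0670)² = 0.00112
δQ/Q = √(0.111) = 0.333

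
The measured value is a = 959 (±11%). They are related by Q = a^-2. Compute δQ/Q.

0.220

Q ∝ a^-2, so δQ/Q = |-2| · δa/a = 2 × 0.110 = 0.220.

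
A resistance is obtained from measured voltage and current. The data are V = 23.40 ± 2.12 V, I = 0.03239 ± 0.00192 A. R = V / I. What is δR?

Since R is a product/quotient, work with relative uncertainties:
  (1·δV/V)² = (1×0.0906)² = 0.00821;  (-1·δI/I)² = (-1×0.0593)² = 0.00351
δR/R = √(0.0117) = 0.108
R = 722.4 Ω, so δR = 0.108 × 722.4 = 78.2 Ω.

78.2 Ω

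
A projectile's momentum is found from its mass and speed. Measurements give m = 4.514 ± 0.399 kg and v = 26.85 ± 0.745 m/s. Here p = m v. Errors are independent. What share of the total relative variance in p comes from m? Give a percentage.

(δp/p)² = (1·δm/m)² + (1·δv/v)²
  m term: (1×0.0884)² = 0.00781
  v term: (1×0.0277)² = 0.000770
Total = 0.00858. Share from m = 0.00781/0.00858 = 0.910.

91.0%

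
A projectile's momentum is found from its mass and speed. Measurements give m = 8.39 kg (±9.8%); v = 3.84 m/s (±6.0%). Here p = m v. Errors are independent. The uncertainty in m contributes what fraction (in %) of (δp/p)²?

72.7%

(δp/p)² = (1·δm/m)² + (1·δv/v)²
  m term: (1×0.0980)² = 0.00960
  v term: (1×0.0600)² = 0.00360
Total = 0.0132. Share from m = 0.00960/0.0132 = 0.727.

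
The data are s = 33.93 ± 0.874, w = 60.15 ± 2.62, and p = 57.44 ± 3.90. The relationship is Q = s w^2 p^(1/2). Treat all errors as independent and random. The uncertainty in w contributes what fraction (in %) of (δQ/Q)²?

(δQ/Q)² = (1·δs/s)² + (2·δw/w)² + (½·δp/p)²
  s term: (1×0.0258)² = 0.000664
  w term: (2×0.0436)² = 0.00759
  p term: (0.5×0.0679)² = 0.00115
Total = 0.00941. Share from w = 0.00759/0.00941 = 0.807.

80.7%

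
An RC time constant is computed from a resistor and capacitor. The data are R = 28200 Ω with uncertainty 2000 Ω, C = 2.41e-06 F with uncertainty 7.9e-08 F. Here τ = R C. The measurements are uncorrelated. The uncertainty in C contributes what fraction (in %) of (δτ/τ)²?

(δτ/τ)² = (1·δR/R)² + (1·δC/C)²
  R term: (1×0.0709)² = 0.00503
  C term: (1×0.0328)² = 0.00107
Total = 0.00610. Share from C = 0.00107/0.00610 = 0.176.

17.6%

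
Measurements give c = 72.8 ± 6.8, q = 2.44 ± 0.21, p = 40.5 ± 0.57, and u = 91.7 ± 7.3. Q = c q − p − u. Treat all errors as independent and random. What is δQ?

23.7

Let w = c·q = 178. δw/w = √((1·δc/c)² + (1·δq/q)²) = √(0.00872 + 0.00741) = 0.127, so δw = 22.6.
Q = w − p − u: δQ = √(δw² + δp² + δu²) = √(509 + 0.325 + 53.3) = 23.7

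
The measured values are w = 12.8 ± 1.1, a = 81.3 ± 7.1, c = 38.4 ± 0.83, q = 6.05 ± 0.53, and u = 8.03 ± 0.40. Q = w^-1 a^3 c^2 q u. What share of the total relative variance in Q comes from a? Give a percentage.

(δQ/Q)² = (-1·δw/w)² + (3·δa/a)² + (2·δc/c)² + (1·δq/q)² + (1·δu/u)²
  w term: (-1×0.0859)² = 0.00739
  a term: (3×0.0873)² = 0.0686
  c term: (2×0.0216)² = 0.00187
  q term: (1×0.0876)² = 0.00767
  u term: (1×0.0498)² = 0.00248
Total = 0.0880. Share from a = 0.0686/0.0880 = 0.780.

78.0%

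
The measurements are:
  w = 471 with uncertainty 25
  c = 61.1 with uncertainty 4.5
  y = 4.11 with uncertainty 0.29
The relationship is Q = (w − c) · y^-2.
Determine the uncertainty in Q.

3.74

Let u = w − c = 410. δu = √(δw² + δc²) = √(625 + 20.2) = 25.4, so δu/u = 0.0620.
Q is then a monomial in u, y:
δQ/Q = √((δu/u)² + (-2·δy/y)²) = √(0.00384 + 0.0199) = 0.154
Q = 24.3, so δQ = 0.154 × 24.3 = 3.74.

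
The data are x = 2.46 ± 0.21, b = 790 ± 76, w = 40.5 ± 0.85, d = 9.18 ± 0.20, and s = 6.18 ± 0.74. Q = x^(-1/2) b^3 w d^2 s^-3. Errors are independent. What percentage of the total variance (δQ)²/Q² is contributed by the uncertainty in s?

(δQ/Q)² = (−½·δx/x)² + (3·δb/b)² + (1·δw/w)² + (2·δd/d)² + (-3·δs/s)²
  x term: (-0.5×0.0854)² = 0.00182
  b term: (3×0.0962)² = 0.0833
  w term: (1×0.0210)² = 0.000440
  d term: (2×0.0218)² = 0.00190
  s term: (-3×0.120)² = 0.129
Total = 0.216. Share from s = 0.129/0.216 = 0.596.

59.6%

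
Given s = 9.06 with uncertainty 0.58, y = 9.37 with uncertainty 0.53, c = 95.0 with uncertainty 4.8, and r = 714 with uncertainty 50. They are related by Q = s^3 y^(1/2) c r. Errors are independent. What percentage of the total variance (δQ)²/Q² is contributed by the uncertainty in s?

81.7%

(δQ/Q)² = (3·δs/s)² + (½·δy/y)² + (1·δc/c)² + (1·δr/r)²
  s term: (3×0.0640)² = 0.0369
  y term: (0.5×0.0566)² = 0.000800
  c term: (1×0.0505)² = 0.00255
  r term: (1×0.0700)² = 0.00490
Total = 0.0451. Share from s = 0.0369/0.0451 = 0.817.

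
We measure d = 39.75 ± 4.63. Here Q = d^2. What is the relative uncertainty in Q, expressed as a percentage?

23.3%

Since Q is a product/quotient, work with relative uncertainties:
  (2·δd/d)² = (2×0.116)² = 0.0543
δQ/Q = √(0.0543) = 0.233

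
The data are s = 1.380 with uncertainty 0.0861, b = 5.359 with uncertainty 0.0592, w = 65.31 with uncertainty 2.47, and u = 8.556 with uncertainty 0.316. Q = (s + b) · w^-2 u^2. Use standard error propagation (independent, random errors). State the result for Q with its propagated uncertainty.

Let h = s + b = 6.739. δh = √(δs² + δb²) = √(0.00741 + 0.00350) = 0.104, so δh/h = 0.0155.
Q is then a monomial in h, w, u:
δQ/Q = √((δh/h)² + (-2·δw/w)² + (2·δu/u)²) = √(0.000240 + 0.00572 + 0.00546) = 0.107
Q = 0.1157, so δQ = 0.107 × 0.1157 = 0.0124.

0.1157 ± 0.0124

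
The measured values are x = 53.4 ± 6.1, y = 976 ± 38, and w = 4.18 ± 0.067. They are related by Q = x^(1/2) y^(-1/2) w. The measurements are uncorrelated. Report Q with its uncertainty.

0.978 ± 0.0610

For a monomial Q ∝ x^(1/2), y^(-1/2), w, fractional errors add in quadrature:
  (½·δx/x)² = (0.5×0.114)² = 0.00326;  (−½·δy/y)² = (-0.5×0.0389)² = 0.000379;  (1·δw/w)² = (1×0.0160)² = 0.000257
δQ/Q = √(0.00390) = 0.0624
Q = 0.978, so δQ = 0.0624 × 0.978 = 0.0610.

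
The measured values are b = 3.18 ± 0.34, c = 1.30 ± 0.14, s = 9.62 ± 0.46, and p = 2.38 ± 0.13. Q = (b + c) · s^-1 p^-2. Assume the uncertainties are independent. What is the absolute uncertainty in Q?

0.0119

Let u = b + c = 4.48. δu = √(δb² + δc²) = √(0.116 + 0.0196) = 0.368, so δu/u = 0.0821.
Q is then a monomial in u, s, p:
δQ/Q = √((δu/u)² + (-1·δs/s)² + (-2·δp/p)²) = √(0.00674 + 0.00229 + 0.0119) = 0.145
Q = 0.0822, so δQ = 0.145 × 0.0822 = 0.0119.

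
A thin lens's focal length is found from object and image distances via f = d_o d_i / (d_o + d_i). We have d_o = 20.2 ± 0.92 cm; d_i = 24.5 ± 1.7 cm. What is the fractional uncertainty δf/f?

∂f/∂d_o = (d_i/(d_o+d_i))² = 0.300;  ∂f/∂d_i = (d_o/(d_o+d_i))² = 0.204
δf = √((∂f/∂d_o · δd_o)² + (∂f/∂d_i · δd_i)²) = √(0.0764 + 0.121) = 0.444 cm
f = 11.1 cm, so δf/f = 0.444/11.1 = 0.0401.

0.0401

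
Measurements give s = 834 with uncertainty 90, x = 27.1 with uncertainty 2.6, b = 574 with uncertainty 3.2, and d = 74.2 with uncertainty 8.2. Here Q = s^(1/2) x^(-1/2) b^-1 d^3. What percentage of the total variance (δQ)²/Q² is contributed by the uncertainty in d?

(δQ/Q)² = (½·δs/s)² + (−½·δx/x)² + (-1·δb/b)² + (3·δd/d)²
  s term: (0.5×0.108)² = 0.00291
  x term: (-0.5×0.0959)² = 0.00230
  b term: (-1×0.00557)² = 3.11e-05
  d term: (3×0.111)² = 0.110
Total = 0.115. Share from d = 0.110/0.115 = 0.954.

95.4%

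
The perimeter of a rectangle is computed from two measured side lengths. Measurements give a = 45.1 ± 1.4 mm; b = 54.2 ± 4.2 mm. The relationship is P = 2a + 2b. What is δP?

8.85 mm

Absolute uncertainties add in quadrature for a linear combination:
  (2·δa)² = 7.84;  (2·δb)² = 70.6
δP = √(78.4) = 8.85 mm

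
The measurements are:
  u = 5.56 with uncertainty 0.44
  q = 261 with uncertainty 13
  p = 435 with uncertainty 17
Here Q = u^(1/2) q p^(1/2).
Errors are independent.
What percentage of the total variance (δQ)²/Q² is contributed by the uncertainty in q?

(δQ/Q)² = (½·δu/u)² + (1·δq/q)² + (½·δp/p)²
  u term: (0.5×0.0791)² = 0.00157
  q term: (1×0.0498)² = 0.00248
  p term: (0.5×0.0391)² = 0.000382
Total = 0.00443. Share from q = 0.00248/0.00443 = 0.560.

56.0%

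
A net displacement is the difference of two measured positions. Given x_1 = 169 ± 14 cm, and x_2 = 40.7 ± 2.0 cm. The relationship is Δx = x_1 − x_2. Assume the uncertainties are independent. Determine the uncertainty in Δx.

14.1 cm

Absolute uncertainties add in quadrature for a linear combination:
  (δx_1)² = 196;  (δx_2)² = 4.00
δΔx = √(200) = 14.1 cm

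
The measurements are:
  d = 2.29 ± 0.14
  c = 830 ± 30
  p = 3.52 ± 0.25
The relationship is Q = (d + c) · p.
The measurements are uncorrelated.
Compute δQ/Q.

0.0796

Let u = d + c = 832. δu = √(δd² + δc²) = √(0.0196 + 900) = 30.0, so δu/u = 0.0360.
Q is then a monomial in u, p:
δQ/Q = √((δu/u)² + (1·δp/p)²) = √(0.00130 + 0.00504) = 0.0796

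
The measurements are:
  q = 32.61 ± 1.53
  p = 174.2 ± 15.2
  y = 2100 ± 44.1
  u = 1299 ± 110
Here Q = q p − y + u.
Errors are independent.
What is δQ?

575

Let w = q·p = 5681. δw/w = √((1·δq/q)² + (1·δp/p)²) = √(0.00220 + 0.00761) = 0.0991, so δw = 563.
Q = w − y + u: δQ = √(δw² + δy² + δu²) = √(3.17e+05 + 1940 + 12100) = 575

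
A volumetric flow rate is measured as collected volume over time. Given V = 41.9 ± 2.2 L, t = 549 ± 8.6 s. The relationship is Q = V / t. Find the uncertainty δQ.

0.00418 L/s

For a monomial Q ∝ V, t^-1, fractional errors add in quadrature:
  (1·δV/V)² = (1×0.0525)² = 0.00276;  (-1·δt/t)² = (-1×0.0157)² = 0.000245
δQ/Q = √(0.00300) = 0.0548
Q = 0.0763 L/s, so δQ = 0.0548 × 0.0763 = 0.00418 L/s.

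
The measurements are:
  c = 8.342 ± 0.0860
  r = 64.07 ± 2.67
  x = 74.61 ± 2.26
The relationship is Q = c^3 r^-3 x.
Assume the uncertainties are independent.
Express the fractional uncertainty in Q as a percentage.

13.2%

Each factor contributes (exponent × relative error)² to (δQ/Q)²:
  (3·δc/c)² = (3×0.0103)² = 0.000957;  (-3·δr/r)² = (-3×0.0417)² = 0.0156;  (1·δx/x)² = (1×0.0303)² = 0.000918
δQ/Q = √(0.0175) = 0.132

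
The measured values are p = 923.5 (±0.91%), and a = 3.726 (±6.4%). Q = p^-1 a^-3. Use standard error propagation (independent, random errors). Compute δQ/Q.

For a monomial Q ∝ p^-1, a^-3, fractional errors add in quadrature:
  (-1·δp/p)² = (-1×0.00910)² = 8.28e-05;  (-3·δa/a)² = (-3×0.0640)² = 0.0369
δQ/Q = √(0.0369) = 0.192

0.192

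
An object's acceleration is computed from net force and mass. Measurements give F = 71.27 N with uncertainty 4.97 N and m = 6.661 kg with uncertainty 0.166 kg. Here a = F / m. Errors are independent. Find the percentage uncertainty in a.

7.41%

a is a product of powers, so relative uncertainties combine in quadrature:
  (1·δF/F)² = (1×0.0697)² = 0.00486;  (-1·δm/m)² = (-1×0.0249)² = 0.000621
δa/a = √(0.00548) = 0.0741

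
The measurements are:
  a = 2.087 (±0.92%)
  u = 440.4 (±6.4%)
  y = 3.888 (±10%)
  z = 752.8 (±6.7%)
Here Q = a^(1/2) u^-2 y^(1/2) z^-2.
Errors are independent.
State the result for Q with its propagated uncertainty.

(2.592 ± 0.498) × 10^-11

Since Q is a product/quotient, work with relative uncertainties:
  (½·δa/a)² = (0.5×0.00920)² = 2.12e-05;  (-2·δu/u)² = (-2×0.0640)² = 0.0164;  (½·δy/y)² = (0.5×0.100)² = 0.00250;  (-2·δz/z)² = (-2×0.0670)² = 0.0180
δQ/Q = √(0.0369) = 0.192
Q = 2.592e-11, so δQ = 0.192 × 2.592e-11 = 4.98e-12.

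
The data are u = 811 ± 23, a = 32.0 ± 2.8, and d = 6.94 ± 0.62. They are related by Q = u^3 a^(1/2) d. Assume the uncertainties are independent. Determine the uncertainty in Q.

Each factor contributes (exponent × relative error)² to (δQ/Q)²:
  (3·δu/u)² = (3×0.0284)² = 0.00724;  (½·δa/a)² = (0.5×0.0875)² = 0.00191;  (1·δd/d)² = (1×0.0893)² = 0.00798
δQ/Q = √(0.0171) = 0.131
Q = 2.09e+10, so δQ = 0.131 × 2.09e+10 = 2.74e+09.

2.74e+09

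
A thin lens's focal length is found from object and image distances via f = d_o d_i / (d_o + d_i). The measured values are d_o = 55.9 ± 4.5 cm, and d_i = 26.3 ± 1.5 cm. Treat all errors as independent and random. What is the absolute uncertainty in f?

0.833 cm

∂f/∂d_o = (d_i/(d_o+d_i))² = 0.102;  ∂f/∂d_i = (d_o/(d_o+d_i))² = 0.462
δf = √((∂f/∂d_o · δd_o)² + (∂f/∂d_i · δd_i)²) = √(0.212 + 0.481) = 0.833 cm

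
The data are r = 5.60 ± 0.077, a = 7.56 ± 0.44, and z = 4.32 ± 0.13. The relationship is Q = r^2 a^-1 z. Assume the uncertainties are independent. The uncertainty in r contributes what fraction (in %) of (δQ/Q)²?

(δQ/Q)² = (2·δr/r)² + (-1·δa/a)² + (1·δz/z)²
  r term: (2×0.0138)² = 0.000756
  a term: (-1×0.0582)² = 0.00339
  z term: (1×0.0301)² = 0.000906
Total = 0.00505. Share from r = 0.000756/0.00505 = 0.150.

15.0%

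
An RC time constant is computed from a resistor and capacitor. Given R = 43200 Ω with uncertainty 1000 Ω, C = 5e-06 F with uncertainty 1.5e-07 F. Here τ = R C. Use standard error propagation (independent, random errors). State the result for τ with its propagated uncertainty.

Products/powers → add relative errors in quadrature, weighted by exponent:
  (1·δR/R)² = (1×0.0231)² = 0.000536;  (1·δC/C)² = (1×0.0300)² = 0.000900
δτ/τ = √(0.00144) = 0.0379
τ = 0.216 s, so δτ = 0.0379 × 0.216 = 0.00818 s.

0.216 ± 0.00818 s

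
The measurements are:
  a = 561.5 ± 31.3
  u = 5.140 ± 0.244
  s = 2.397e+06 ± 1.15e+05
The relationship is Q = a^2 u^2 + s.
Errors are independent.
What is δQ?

Let p = a^2·u^2 = 8.33e+06. δp/p = √((2·δa/a)² + (2·δu/u)²) = √(0.0124 + 0.00901) = 0.146, so δp = 1.22e+06.
Q = p + s: δQ = √(δp² + δs²) = √(1.49e+12 + 1.32e+10) = 1.23e+06

1.23e+06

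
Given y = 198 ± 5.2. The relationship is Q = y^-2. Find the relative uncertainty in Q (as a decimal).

Q ∝ y^-2, so δQ/Q = |-2| · δy/y = 2 × 0.0263 = 0.0525.

0.0525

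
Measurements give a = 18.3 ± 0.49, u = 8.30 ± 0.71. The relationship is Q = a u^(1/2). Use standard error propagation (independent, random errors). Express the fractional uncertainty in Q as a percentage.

5.05%

Products/powers → add relative errors in quadrature, weighted by exponent:
  (1·δa/a)² = (1×0.0268)² = 0.000717;  (½·δu/u)² = (0.5×0.0855)² = 0.00183
δQ/Q = √(0.00255) = 0.0505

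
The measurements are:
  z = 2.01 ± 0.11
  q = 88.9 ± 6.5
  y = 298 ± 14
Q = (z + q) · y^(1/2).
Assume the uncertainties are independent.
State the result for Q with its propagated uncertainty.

Let u = z + q = 90.9. δu = √(δz² + δq²) = √(0.0121 + 42.2) = 6.50, so δu/u = 0.0715.
Q is then a monomial in u, y:
δQ/Q = √((δu/u)² + (½·δy/y)²) = √(0.00511 + 0.000552) = 0.0753
Q = 1570, so δQ = 0.0753 × 1570 = 118.

1570 ± 118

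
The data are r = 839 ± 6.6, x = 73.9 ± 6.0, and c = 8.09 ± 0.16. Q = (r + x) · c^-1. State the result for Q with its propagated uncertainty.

113 ± 2.49

Let u = r + x = 913. δu = √(δr² + δx²) = √(43.6 + 36.0) = 8.92, so δu/u = 0.00977.
Q is then a monomial in u, c:
δQ/Q = √((δu/u)² + (-1·δc/c)²) = √(9.55e-05 + 0.000391) = 0.0221
Q = 113, so δQ = 0.0221 × 113 = 2.49.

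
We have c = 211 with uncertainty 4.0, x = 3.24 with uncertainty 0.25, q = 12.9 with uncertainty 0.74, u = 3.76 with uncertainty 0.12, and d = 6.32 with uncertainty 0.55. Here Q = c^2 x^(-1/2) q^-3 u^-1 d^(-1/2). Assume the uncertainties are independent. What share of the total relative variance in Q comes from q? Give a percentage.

83.5%

(δQ/Q)² = (2·δc/c)² + (−½·δx/x)² + (-3·δq/q)² + (-1·δu/u)² + (−½·δd/d)²
  c term: (2×0.0190)² = 0.00144
  x term: (-0.5×0.0772)² = 0.00149
  q term: (-3×0.0574)² = 0.0296
  u term: (-1×0.0319)² = 0.00102
  d term: (-0.5×0.0870)² = 0.00189
Total = 0.0355. Share from q = 0.0296/0.0355 = 0.835.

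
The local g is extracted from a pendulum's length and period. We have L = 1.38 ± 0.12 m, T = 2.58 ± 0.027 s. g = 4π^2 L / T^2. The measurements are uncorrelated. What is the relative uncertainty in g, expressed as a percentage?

8.94%

Relative error in a monomial: (δg/g)² = Σ (nᵢ · δxᵢ/xᵢ)².
  (1·δL/L)² = (1×0.0870)² = 0.00756;  (-2·δT/T)² = (-2×0.0105)² = 0.000438
δg/g = √(0.00800) = 0.0894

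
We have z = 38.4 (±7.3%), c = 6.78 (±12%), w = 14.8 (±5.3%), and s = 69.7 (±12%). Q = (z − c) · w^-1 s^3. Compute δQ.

Let u = z − c = 31.6. δu = √(δz² + δc²) = √(7.86 + 0.662) = 2.92, so δu/u = 0.0923.
Q is then a monomial in u, w, s:
δQ/Q = √((δu/u)² + (-1·δw/w)² + (3·δs/s)²) = √(0.00852 + 0.00281 + 0.130) = 0.375
Q = 7.23e+05, so δQ = 0.375 × 7.23e+05 = 2.72e+05.

2.72e+05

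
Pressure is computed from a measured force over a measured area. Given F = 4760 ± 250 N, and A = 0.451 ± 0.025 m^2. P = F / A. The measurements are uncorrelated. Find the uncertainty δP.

For a monomial P ∝ F, A^-1, fractional errors add in quadrature:
  (1·δF/F)² = (1×0.0525)² = 0.00276;  (-1·δA/A)² = (-1×0.0554)² = 0.00307
δP/P = √(0.00583) = 0.0764
P = 10600 Pa, so δP = 0.0764 × 10600 = 806 Pa.

806 Pa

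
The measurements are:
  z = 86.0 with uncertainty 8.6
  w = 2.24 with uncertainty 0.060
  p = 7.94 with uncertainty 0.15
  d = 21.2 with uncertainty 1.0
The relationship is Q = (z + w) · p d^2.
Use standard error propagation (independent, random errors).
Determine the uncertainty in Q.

Let u = z + w = 88.2. δu = √(δz² + δw²) = √(74.0 + 0.00360) = 8.60, so δu/u = 0.0975.
Q is then a monomial in u, p, d:
δQ/Q = √((δu/u)² + (1·δp/p)² + (2·δd/d)²) = √(0.00950 + 0.000357 + 0.00890) = 0.137
Q = 3.15e+05, so δQ = 0.137 × 3.15e+05 = 43100.

43100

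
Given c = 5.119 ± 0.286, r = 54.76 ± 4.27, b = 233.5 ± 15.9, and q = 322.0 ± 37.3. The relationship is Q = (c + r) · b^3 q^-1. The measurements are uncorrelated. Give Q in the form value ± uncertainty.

(2.367 ± 0.581) × 10^6

Let u = c + r = 59.88. δu = √(δc² + δr²) = √(0.0818 + 18.2) = 4.28, so δu/u = 0.0715.
Q is then a monomial in u, b, q:
δQ/Q = √((δu/u)² + (3·δb/b)² + (-1·δq/q)²) = √(0.00511 + 0.0417 + 0.0134) = 0.245
Q = 2.367e+06, so δQ = 0.245 × 2.367e+06 = 5.81e+05.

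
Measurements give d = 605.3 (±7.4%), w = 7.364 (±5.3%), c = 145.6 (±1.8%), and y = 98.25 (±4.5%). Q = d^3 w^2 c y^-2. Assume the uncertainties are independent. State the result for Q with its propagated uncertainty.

(1.814 ± 0.476) × 10^8

Relative error in a monomial: (δQ/Q)² = Σ (nᵢ · δxᵢ/xᵢ)².
  (3·δd/d)² = (3×0.0740)² = 0.0493;  (2·δw/w)² = (2×0.0530)² = 0.0112;  (1·δc/c)² = (1×0.0180)² = 0.000324;  (-2·δy/y)² = (-2×0.0450)² = 0.00810
δQ/Q = √(0.0689) = 0.263
Q = 1.814e+08, so δQ = 0.263 × 1.814e+08 = 4.76e+07.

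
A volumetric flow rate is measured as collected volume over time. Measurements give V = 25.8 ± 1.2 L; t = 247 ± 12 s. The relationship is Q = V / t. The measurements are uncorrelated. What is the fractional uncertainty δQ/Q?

Products/powers → add relative errors in quadrature, weighted by exponent:
  (1·δV/V)² = (1×0.0465)² = 0.00216;  (-1·δt/t)² = (-1×0.0486)² = 0.00236
δQ/Q = √(0.00452) = 0.0673

0.0673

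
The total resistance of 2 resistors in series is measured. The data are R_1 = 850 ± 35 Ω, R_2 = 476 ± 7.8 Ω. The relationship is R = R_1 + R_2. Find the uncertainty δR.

35.9 Ω

For a sum/difference, combine absolute errors in quadrature:
  (δR_1)² = 1220;  (δR_2)² = 60.8
δR = √(1290) = 35.9 Ω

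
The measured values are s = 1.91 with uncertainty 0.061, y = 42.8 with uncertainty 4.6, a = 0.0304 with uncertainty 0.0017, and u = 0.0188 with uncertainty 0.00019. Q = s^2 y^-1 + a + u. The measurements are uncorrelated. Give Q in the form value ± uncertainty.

Let p = s^2·y^-1 = 0.0852. δp/p = √((2·δs/s)² + (-1·δy/y)²) = √(0.00408 + 0.0116) = 0.125, so δp = 0.0107.
Q = p + a + u: δQ = √(δp² + δa² + δu²) = √(0.000114 + 2.89e-06 + 3.61e-08) = 0.0108
Q = 0.134.

0.134 ± 0.0108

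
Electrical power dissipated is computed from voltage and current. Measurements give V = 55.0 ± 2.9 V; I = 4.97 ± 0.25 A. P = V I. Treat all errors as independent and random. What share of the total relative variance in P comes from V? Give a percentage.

52.4%

(δP/P)² = (1·δV/V)² + (1·δI/I)²
  V term: (1×0.0527)² = 0.00278
  I term: (1×0.0503)² = 0.00253
Total = 0.00531. Share from V = 0.00278/0.00531 = 0.524.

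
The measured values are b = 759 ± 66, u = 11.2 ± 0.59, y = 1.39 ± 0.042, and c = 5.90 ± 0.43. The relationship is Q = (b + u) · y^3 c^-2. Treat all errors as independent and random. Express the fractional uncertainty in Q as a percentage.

Let w = b + u = 770. δw = √(δb² + δu²) = √(4360 + 0.348) = 66.0, so δw/w = 0.0857.
Q is then a monomial in w, y, c:
δQ/Q = √((δw/w)² + (3·δy/y)² + (-2·δc/c)²) = √(0.00734 + 0.00822 + 0.0212) = 0.192

19.2%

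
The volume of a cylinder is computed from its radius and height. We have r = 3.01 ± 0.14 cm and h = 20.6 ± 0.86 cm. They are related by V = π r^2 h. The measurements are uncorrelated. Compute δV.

V is a product of powers, so relative uncertainties combine in quadrature:
  (2·δr/r)² = (2×0.0465)² = 0.00865;  (1·δh/h)² = (1×0.0417)² = 0.00174
δV/V = √(0.0104) = 0.102
V = 586 cm^3, so δV = 0.102 × 586 = 59.8 cm^3.

59.8 cm^3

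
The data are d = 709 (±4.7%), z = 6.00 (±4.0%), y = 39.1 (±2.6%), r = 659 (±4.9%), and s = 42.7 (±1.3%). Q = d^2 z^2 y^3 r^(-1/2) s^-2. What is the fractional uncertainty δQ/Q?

Each factor contributes (exponent × relative error)² to (δQ/Q)²:
  (2·δd/d)² = (2×0.0470)² = 0.00884;  (2·δz/z)² = (2×0.0400)² = 0.00640;  (3·δy/y)² = (3×0.0260)² = 0.00608;  (−½·δr/r)² = (-0.5×0.0490)² = 0.000600;  (-2·δs/s)² = (-2×0.0130)² = 0.000676
δQ/Q = √(0.0226) = 0.150

0.150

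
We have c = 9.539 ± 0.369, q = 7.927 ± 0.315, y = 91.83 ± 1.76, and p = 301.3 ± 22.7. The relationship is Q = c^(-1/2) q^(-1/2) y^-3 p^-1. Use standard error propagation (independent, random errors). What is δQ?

4.87e-11

Since Q is a product/quotient, work with relative uncertainties:
  (−½·δc/c)² = (-0.5×0.0387)² = 0.000374;  (−½·δq/q)² = (-0.5×0.0397)² = 0.000395;  (-3·δy/y)² = (-3×0.0192)² = 0.00331;  (-1·δp/p)² = (-1×0.0753)² = 0.00568
δQ/Q = √(0.00975) = 0.0987
Q = 4.929e-10, so δQ = 0.0987 × 4.929e-10 = 4.87e-11.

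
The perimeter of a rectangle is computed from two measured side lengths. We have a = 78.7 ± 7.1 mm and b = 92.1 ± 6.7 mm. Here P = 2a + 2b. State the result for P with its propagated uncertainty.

Sums and differences: (δP)² = Σ (cᵢ δxᵢ)².
  (2·δa)² = 202;  (2·δb)² = 180
δP = √(381) = 19.5 mm
P = 342 mm.

342 ± 19.5 mm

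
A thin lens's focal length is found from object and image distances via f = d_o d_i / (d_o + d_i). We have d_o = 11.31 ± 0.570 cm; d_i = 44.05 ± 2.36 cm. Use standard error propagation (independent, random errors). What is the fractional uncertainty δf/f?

∂f/∂d_o = (d_i/(d_o+d_i))² = 0.633;  ∂f/∂d_i = (d_o/(d_o+d_i))² = 0.0417
δf = √((∂f/∂d_o · δd_o)² + (∂f/∂d_i · δd_i)²) = √(0.130 + 0.00970) = 0.374 cm
f = 8.999 cm, so δf/f = 0.374/8.999 = 0.0416.

0.0416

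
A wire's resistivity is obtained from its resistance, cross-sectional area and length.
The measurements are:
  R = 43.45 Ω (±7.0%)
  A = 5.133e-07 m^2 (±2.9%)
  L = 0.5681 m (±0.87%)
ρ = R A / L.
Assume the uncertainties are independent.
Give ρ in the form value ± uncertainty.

Products/powers → add relative errors in quadrature, weighted by exponent:
  (1·δR/R)² = (1×0.0700)² = 0.00490;  (1·δA/A)² = (1×0.0290)² = 0.000841;  (-1·δL/L)² = (-1×0.00870)² = 7.57e-05
δρ/ρ = √(0.00582) = 0.0763
ρ = 3.926e-05 Ω·m, so δρ = 0.0763 × 3.926e-05 = 2.99e-06 Ω·m.

(3.926 ± 0.299) × 10^-5 Ω·m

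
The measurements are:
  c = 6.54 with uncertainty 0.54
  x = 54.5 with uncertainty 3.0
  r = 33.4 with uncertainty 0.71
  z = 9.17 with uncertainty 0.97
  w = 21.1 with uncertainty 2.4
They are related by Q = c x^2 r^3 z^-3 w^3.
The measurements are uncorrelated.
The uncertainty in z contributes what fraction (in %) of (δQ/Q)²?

(δQ/Q)² = (1·δc/c)² + (2·δx/x)² + (3·δr/r)² + (-3·δz/z)² + (3·δw/w)²
  c term: (1×0.0826)² = 0.00682
  x term: (2×0.0550)² = 0.0121
  r term: (3×0.0213)² = 0.00407
  z term: (-3×0.106)² = 0.101
  w term: (3×0.114)² = 0.116
Total = 0.240. Share from z = 0.101/0.240 = 0.419.

41.9%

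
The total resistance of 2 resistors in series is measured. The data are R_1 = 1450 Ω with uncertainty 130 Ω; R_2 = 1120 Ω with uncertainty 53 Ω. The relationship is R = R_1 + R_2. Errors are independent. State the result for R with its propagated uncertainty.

Each term contributes (cᵢ δxᵢ)² to (δR)²:
  (δR_1)² = 16900;  (δR_2)² = 2810
δR = √(19700) = 140 Ω
R = 2570 Ω.

2570 ± 140 Ω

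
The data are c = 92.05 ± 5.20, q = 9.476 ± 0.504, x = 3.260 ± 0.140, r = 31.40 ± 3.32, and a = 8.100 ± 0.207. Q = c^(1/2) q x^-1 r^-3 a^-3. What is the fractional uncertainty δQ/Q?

For a monomial Q ∝ c^(1/2), q, x^-1, r^-3, a^-3, fractional errors add in quadrature:
  (½·δc/c)² = (0.5×0.0565)² = 0.000798;  (1·δq/q)² = (1×0.0532)² = 0.00283;  (-1·δx/x)² = (-1×0.0429)² = 0.00184;  (-3·δr/r)² = (-3×0.106)² = 0.101;  (-3·δa/a)² = (-3×0.0256)² = 0.00588
δQ/Q = √(0.112) = 0.335

0.335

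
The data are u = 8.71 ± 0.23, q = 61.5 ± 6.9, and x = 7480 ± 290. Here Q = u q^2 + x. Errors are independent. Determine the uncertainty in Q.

Let p = u·q^2 = 32900. δp/p = √((1·δu/u)² + (2·δq/q)²) = √(0.000697 + 0.0504) = 0.226, so δp = 7440.
Q = p + x: δQ = √(δp² + δx²) = √(5.54e+07 + 84100) = 7450

7450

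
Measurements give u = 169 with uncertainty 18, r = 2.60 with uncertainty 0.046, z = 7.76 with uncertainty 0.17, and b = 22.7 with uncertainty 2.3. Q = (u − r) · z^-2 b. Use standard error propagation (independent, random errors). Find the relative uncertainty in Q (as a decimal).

0.155

Let w = u − r = 166. δw = √(δu² + δr²) = √(324 + 0.00212) = 18.0, so δw/w = 0.108.
Q is then a monomial in w, z, b:
δQ/Q = √((δw/w)² + (-2·δz/z)² + (1·δb/b)²) = √(0.0117 + 0.00192 + 0.0103) = 0.155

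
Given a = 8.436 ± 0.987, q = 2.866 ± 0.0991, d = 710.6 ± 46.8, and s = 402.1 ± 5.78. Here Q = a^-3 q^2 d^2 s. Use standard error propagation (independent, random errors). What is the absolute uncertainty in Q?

For a monomial Q ∝ a^-3, q^2, d^2, s, fractional errors add in quadrature:
  (-3·δa/a)² = (-3×0.117)² = 0.123;  (2·δq/q)² = (2×0.0346)² = 0.00478;  (2·δd/d)² = (2×0.0659)² = 0.0174;  (1·δs/s)² = (1×0.0144)² = 0.000207
δQ/Q = √(0.146) = 0.381
Q = 2.778e+06, so δQ = 0.381 × 2.778e+06 = 1.06e+06.

1.06e+06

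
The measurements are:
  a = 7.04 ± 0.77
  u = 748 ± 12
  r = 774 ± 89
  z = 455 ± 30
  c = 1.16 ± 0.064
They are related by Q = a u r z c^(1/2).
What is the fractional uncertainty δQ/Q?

Relative error in a monomial: (δQ/Q)² = Σ (nᵢ · δxᵢ/xᵢ)².
  (1·δa/a)² = (1×0.109)² = 0.0120;  (1·δu/u)² = (1×0.0160)² = 0.000257;  (1·δr/r)² = (1×0.115)² = 0.0132;  (1·δz/z)² = (1×0.0659)² = 0.00435;  (½·δc/c)² = (0.5×0.0552)² = 0.000761
δQ/Q = √(0.0306) = 0.175

0.175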